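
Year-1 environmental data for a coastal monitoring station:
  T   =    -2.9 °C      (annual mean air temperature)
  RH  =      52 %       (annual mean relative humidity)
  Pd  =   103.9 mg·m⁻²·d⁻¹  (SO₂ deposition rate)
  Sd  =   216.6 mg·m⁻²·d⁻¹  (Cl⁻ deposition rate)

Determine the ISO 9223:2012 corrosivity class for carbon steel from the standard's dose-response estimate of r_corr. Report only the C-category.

carbon steel: f(T) = +0.150·(T−10) [T≤10 °C] = -1.9350
  Pd branch = 1.77·Pd^0.52·e^(0.02·RH+f) = 8.089 μm/a
  Cl⁻ term: 0.102·216.6^0.62·exp(0.033·52+0.04·-2.9) = 14.18
  r_corr = 8.089 + 14.18 = 22.27 μm/a
22.3 μm/a falls in (1.3, 25] for carbon steel → category C2

C2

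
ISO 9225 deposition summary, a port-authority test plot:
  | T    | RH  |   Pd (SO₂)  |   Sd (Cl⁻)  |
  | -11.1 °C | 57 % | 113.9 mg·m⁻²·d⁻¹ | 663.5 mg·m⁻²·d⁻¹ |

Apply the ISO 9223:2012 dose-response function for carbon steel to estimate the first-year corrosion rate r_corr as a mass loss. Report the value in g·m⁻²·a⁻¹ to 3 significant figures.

r_corr = 211 g·m⁻²·a⁻¹

carbon steel: temperature factor f = +0.150·(-21.1) = -3.1650
  Pd branch = 1.77·Pd^0.52·e^(0.02·RH+f) = 2.741 μm/a
  Cl⁻ term: 0.102·663.5^0.62·exp(0.033·57+0.04·-11.1) = 24.11
  r_corr = 2.741 + 24.11 = 26.85 μm/a
Convert to mass loss: 26.85 μm/a × 7.85 g/cm³ = 210.8 g·m⁻²·a⁻¹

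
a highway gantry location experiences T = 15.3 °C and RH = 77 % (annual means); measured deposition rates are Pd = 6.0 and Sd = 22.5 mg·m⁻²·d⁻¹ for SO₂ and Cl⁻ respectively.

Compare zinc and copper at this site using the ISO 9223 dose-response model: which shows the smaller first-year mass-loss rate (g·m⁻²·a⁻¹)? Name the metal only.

zinc

zinc: T>10 °C ⇒ hinge -0.071·(15.3−10) = -0.3763
  Pd branch = 0.0129·Pd^0.44·e^(0.046·RH+f) = 0.6727 μm/a
  Sd branch = 0.0175·Sd^0.57·e^(0.008·RH+0.085·T) = 0.7016 μm/a
  r_corr = 0.6727 + 0.7016 = 1.374 μm/a
  mass loss = 1.374 μm/a × 7.14 g/cm³ = 9.813 g·m⁻²·a⁻¹
copper: T>10 °C ⇒ hinge -0.080·(15.3−10) = -0.4240
  SO₂ term: 0.0053·6.0^0.26·exp(0.059·77-0.4240) = 0.5193
  Cl⁻ term: 0.01025·22.5^0.27·exp(0.036·77+0.049·15.3) = 0.804
  sum: 0.5193 + 0.804 → r_corr = 1.323 μm/a
  mass loss = 1.323 μm/a × 8.96 g/cm³ = 11.86 g·m⁻²·a⁻¹
Ordering by g·m⁻²·a⁻¹: copper (11.9) > zinc (9.81)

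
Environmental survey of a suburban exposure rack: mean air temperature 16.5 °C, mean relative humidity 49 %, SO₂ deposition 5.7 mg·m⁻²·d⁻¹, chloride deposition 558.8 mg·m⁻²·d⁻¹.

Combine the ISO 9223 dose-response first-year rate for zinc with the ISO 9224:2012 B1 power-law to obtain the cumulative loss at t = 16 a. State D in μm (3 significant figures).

D(16) = 38.5 μm

zinc: temperature factor f = -0.071·(6.5) = -0.4615
  sulphur-dioxide contribution → 0.1666 μm/a
  chloride contribution → 3.875 μm/a
  ⇒ r_corr(zinc) = 4.042 μm/a
ISO 9224: D(t) = r_corr · t^b with b = 0.813 (zinc, B1)
  D(16) = 4.042 × 16^0.813 = 4.042 × 9.527 = 38.51 μm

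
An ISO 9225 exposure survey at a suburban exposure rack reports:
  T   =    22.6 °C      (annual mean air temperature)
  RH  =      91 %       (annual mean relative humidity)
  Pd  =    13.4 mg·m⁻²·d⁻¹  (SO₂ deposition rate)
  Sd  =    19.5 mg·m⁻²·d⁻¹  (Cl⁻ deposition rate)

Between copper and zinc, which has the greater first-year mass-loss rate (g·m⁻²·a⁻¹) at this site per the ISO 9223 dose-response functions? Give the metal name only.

copper: T>10 °C ⇒ hinge -0.080·(22.6−10) = -1.0080
  sulphur-dioxide contribution → 0.8152 μm/a
  chloride contribution → 1.831 μm/a
  ⇒ r_corr(copper) = 2.646 μm/a
  mass loss = 2.646 μm/a × 8.96 g/cm³ = 23.71 g·m⁻²·a⁻¹
zinc: f(T) = -0.071·(T−10) [T>10 °C] = -0.8946
  sulphur-dioxide contribution → 1.086 μm/a
  chloride contribution → 1.345 μm/a
  total first-year rate 2.432 μm/a
  mass loss = 2.432 μm/a × 7.14 g/cm³ = 17.36 g·m⁻²·a⁻¹
Ordering by g·m⁻²·a⁻¹: copper (23.7) > zinc (17.4)

copper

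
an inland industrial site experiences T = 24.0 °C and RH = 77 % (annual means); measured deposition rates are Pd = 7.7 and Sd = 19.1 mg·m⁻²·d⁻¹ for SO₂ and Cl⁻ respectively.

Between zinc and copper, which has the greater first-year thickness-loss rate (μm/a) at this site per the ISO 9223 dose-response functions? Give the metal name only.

zinc

zinc: f(T) = -0.071·(T−10) [T>10 °C] = -0.9940
  SO₂ term: 0.0129·7.7^0.44·exp(0.046·77-0.9940) = 0.4048
  Cl⁻ term: 0.0175·19.1^0.57·exp(0.008·77+0.085·24.0) = 1.339
  r_corr = 0.4048 + 1.339 = 1.744 μm/a
copper: T>10 °C ⇒ hinge -0.080·(24.0−10) = -1.1200
  Pd branch = 0.0053·Pd^0.26·e^(0.059·RH+f) = 0.2763 μm/a
  Cl⁻ term: 0.01025·19.1^0.27·exp(0.036·77+0.049·24.0) = 1.178
  sum: 0.2763 + 1.178 → r_corr = 1.454 μm/a
Ordering by μm/a: zinc (1.74) > copper (1.45)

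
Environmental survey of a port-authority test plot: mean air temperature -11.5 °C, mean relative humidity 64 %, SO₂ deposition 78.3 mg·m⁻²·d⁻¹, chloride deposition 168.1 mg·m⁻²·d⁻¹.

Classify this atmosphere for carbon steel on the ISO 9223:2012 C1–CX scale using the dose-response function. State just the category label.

C2

carbon steel: temperature factor f = +0.150·(-21.5) = -3.2250
  sulphur-dioxide contribution → 2.444 μm/a
  chloride contribution → 12.76 μm/a
  total first-year rate 15.21 μm/a
ISO 9223 Table 2 (carbon steel): 1.3 < 15.2 ≤ 25 μm/a ⇒ C2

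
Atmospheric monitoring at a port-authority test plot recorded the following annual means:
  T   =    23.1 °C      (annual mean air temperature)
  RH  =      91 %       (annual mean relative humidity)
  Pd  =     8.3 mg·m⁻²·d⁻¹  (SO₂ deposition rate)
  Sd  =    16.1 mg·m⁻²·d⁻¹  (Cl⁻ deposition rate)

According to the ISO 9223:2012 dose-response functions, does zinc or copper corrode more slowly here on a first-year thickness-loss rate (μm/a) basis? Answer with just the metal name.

zinc

zinc: T>10 °C ⇒ hinge -0.071·(23.1−10) = -0.9301
  Pd branch = 0.0129·Pd^0.44·e^(0.046·RH+f) = 0.8492 μm/a
  Sd branch = 0.0175·Sd^0.57·e^(0.008·RH+0.085·T) = 1.258 μm/a
  sum: 0.8492 + 1.258 → r_corr = 2.108 μm/a
copper: temperature factor f = -0.080·(13.1) = -1.0480
  SO₂ term: 0.0053·8.3^0.26·exp(0.059·91-1.0480) = 0.6915
  Cl⁻ term: 0.01025·16.1^0.27·exp(0.036·91+0.049·23.1) = 1.782
  r_corr = 0.6915 + 1.782 = 2.473 μm/a
Ordering by μm/a: copper (2.47) > zinc (2.11)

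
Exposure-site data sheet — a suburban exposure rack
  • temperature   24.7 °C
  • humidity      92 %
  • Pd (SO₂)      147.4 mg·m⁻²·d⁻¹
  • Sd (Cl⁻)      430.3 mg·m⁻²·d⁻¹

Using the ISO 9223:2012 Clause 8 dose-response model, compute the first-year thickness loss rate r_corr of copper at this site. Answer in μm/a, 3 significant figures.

copper: T>10 °C ⇒ hinge -0.080·(24.7−10) = -1.1760
  sulphur-dioxide contribution → 1.364 μm/a
  chloride contribution → 4.851 μm/a
  total first-year rate 6.215 μm/a

r_corr = 6.21 μm/a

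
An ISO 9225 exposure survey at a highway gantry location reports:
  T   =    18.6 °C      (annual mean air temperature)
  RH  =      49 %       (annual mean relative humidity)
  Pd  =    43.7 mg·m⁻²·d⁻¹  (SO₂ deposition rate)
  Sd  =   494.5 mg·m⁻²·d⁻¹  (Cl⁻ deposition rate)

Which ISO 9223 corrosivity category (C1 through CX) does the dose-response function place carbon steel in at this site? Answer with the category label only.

carbon steel: f(T) = -0.054·(T−10) [T>10 °C] = -0.4644
  sulphur-dioxide contribution → 21.13 μm/a
  chloride contribution → 50.62 μm/a
  ⇒ r_corr(carbon steel) = 71.76 μm/a
71.8 μm/a falls in (50, 80] for carbon steel → category C4

C4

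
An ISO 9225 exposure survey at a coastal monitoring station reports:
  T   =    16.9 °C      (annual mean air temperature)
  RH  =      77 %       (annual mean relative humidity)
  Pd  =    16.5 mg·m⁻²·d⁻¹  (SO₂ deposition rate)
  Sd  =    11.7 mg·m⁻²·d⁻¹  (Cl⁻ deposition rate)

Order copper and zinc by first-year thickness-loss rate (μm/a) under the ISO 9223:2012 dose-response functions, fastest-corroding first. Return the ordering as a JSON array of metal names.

["zinc", "copper"]

copper: T>10 °C ⇒ hinge -0.080·(16.9−10) = -0.5520
  sulphur-dioxide contribution → 0.5944 μm/a
  chloride contribution → 0.7288 μm/a
  total first-year rate 1.323 μm/a
zinc: T>10 °C ⇒ hinge -0.071·(16.9−10) = -0.4899
  sulphur-dioxide contribution → 0.9371 μm/a
  chloride contribution → 0.5537 μm/a
  ⇒ r_corr(zinc) = 1.491 μm/a
Ordering by μm/a: zinc (1.49) > copper (1.32)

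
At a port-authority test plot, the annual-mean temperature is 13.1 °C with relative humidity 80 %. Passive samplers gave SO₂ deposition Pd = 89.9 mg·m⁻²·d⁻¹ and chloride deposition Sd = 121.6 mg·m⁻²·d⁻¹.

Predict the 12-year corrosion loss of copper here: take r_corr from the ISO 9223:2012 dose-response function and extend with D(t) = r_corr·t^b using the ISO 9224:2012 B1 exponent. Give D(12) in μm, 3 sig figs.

D(12) = 14.5 μm

copper: T>10 °C ⇒ hinge -0.080·(13.1−10) = -0.2480
  Pd branch = 0.0053·Pd^0.26·e^(0.059·RH+f) = 1.494 μm/a
  Cl⁻ term: 0.01025·121.6^0.27·exp(0.036·80+0.049·13.1) = 1.268
  r_corr = 1.494 + 1.268 = 2.762 μm/a
Long-term exponent b (ISO 9224 Table 2, B1) = 0.667
  D(12) = 2.762 × 12^0.667 = 2.762 × 5.246 = 14.49 μm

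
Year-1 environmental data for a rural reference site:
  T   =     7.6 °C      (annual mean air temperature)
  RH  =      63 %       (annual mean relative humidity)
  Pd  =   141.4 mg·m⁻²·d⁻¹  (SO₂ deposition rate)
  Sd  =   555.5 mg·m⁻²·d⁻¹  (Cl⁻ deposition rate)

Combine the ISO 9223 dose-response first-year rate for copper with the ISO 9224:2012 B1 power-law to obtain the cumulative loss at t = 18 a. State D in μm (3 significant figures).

D(18) = 9.46 μm

copper: f(T) = +0.126·(T−10) [T≤10 °C] = -0.3024
  SO₂ term: 0.0053·141.4^0.26·exp(0.059·63-0.3024) = 0.5839
  Sd branch = 0.01025·Sd^0.27·e^(0.036·RH+0.049·T) = 0.7916 μm/a
  r_corr = 0.5839 + 0.7916 = 1.375 μm/a
Long-term exponent b (ISO 9224 Table 2, B1) = 0.667
  D(18) = 1.375 × 18^0.667 = 1.375 × 6.875 = 9.456 μm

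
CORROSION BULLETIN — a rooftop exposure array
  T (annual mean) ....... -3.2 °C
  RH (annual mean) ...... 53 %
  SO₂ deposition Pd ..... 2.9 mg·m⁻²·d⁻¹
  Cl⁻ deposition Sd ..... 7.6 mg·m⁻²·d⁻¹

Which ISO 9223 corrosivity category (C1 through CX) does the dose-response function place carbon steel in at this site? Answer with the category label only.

carbon steel: T≤10 °C ⇒ hinge +0.150·(-3.2−10) = -1.9800
  Pd branch = 1.77·Pd^0.52·e^(0.02·RH+f) = 1.227 μm/a
  Cl⁻ term: 0.102·7.6^0.62·exp(0.033·53+0.04·-3.2) = 1.814
  sum: 1.227 + 1.814 → r_corr = 3.041 μm/a
3.04 μm/a falls in (1.3, 25] for carbon steel → category C2

C2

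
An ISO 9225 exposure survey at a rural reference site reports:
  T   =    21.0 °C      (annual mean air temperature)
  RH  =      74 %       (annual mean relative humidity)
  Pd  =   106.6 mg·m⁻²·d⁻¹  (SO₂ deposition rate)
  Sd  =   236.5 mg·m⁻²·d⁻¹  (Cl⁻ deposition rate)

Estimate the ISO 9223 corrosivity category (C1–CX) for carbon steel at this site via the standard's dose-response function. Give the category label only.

C5

carbon steel: temperature factor f = -0.054·(11.0) = -0.5940
  SO₂ term: 1.77·106.6^0.52·exp(0.02·74-0.5940) = 48.66
  Cl⁻ term: 0.102·236.5^0.62·exp(0.033·74+0.04·21.0) = 80.49
  r_corr = 48.66 + 80.49 = 129.2 μm/a
ISO 9223 Table 2 (carbon steel): 80 < 129 ≤ 200 μm/a ⇒ C5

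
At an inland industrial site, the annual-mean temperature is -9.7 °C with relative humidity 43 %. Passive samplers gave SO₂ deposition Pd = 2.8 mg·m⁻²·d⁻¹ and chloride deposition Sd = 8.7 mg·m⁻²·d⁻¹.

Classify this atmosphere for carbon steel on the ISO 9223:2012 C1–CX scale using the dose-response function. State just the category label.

carbon steel: T≤10 °C ⇒ hinge +0.150·(-9.7−10) = -2.9550
  sulphur-dioxide contribution → 0.3721 μm/a
  chloride contribution → 1.094 μm/a
  ⇒ r_corr(carbon steel) = 1.466 μm/a
1.47 μm/a falls in (1.3, 25] for carbon steel → category C2

C2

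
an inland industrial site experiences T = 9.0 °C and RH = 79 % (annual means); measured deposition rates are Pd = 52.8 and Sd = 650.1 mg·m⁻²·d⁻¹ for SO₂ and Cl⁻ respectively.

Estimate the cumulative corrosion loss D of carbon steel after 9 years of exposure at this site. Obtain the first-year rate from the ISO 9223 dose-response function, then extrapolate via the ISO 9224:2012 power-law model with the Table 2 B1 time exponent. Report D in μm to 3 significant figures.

carbon steel: f(T) = +0.150·(T−10) [T≤10 °C] = -0.1500
  SO₂ term: 1.77·52.8^0.52·exp(0.02·79-0.1500) = 58.18
  Sd branch = 0.102·Sd^0.62·e^(0.033·RH+0.04·T) = 110 μm/a
  r_corr = 58.18 + 110 = 168.1 μm/a
ISO 9224: D(t) = r_corr · t^b with b = 0.523 (carbon steel, B1)
  D(9) = 168.1 × 9^0.523 = 168.1 × 3.156 = 530.5 μm

D(9) = 531 μm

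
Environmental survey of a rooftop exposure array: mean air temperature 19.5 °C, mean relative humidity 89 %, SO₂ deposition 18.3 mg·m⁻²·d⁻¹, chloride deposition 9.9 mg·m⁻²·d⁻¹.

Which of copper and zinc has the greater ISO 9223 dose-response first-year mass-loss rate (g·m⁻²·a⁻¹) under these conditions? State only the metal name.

copper

copper: T>10 °C ⇒ hinge -0.080·(19.5−10) = -0.7600
  sulphur-dioxide contribution → 1.007 μm/a
  chloride contribution → 1.219 μm/a
  ⇒ r_corr(copper) = 2.226 μm/a
  mass loss = 2.226 μm/a × 8.96 g/cm³ = 19.94 g·m⁻²·a⁻¹
zinc: temperature factor f = -0.071·(9.5) = -0.6745
  sulphur-dioxide contribution → 1.416 μm/a
  chloride contribution → 0.6912 μm/a
  total first-year rate 2.107 μm/a
  mass loss = 2.107 μm/a × 7.14 g/cm³ = 15.05 g·m⁻²·a⁻¹
Ordering by g·m⁻²·a⁻¹: copper (19.9) > zinc (15)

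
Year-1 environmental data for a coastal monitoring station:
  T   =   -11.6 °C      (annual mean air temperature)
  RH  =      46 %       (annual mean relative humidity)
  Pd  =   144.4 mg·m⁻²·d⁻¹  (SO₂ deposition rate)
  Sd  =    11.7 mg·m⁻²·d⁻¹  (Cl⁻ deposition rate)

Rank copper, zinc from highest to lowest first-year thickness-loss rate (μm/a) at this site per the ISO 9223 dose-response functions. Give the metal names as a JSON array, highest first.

copper: f(T) = +0.126·(T−10) [T≤10 °C] = -2.7216
  SO₂ term: 0.0053·144.4^0.26·exp(0.059·46-2.7216) = 0.01916
  Cl⁻ term: 0.01025·11.7^0.27·exp(0.036·46+0.049·-11.6) = 0.05908
  r_corr = 0.01916 + 0.05908 = 0.07825 μm/a
zinc: f(T) = +0.038·(T−10) [T≤10 °C] = -0.8208
  Pd branch = 0.0129·Pd^0.44·e^(0.046·RH+f) = 0.42 μm/a
  Sd branch = 0.0175·Sd^0.57·e^(0.008·RH+0.085·T) = 0.03833 μm/a
  r_corr = 0.42 + 0.03833 = 0.4584 μm/a
Ordering by μm/a: zinc (0.458) > copper (0.0782)

["zinc", "copper"]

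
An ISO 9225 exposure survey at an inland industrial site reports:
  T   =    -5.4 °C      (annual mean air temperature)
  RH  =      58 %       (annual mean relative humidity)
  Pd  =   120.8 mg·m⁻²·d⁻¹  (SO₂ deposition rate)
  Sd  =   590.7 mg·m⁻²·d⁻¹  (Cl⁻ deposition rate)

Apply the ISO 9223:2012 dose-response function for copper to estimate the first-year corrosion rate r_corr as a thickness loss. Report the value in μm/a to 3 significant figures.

copper: temperature factor f = +0.126·(-15.4) = -1.9404
  SO₂ term: 0.0053·120.8^0.26·exp(0.059·58-1.9404) = 0.08111
  Sd branch = 0.01025·Sd^0.27·e^(0.036·RH+0.049·T) = 0.3555 μm/a
  r_corr = 0.08111 + 0.3555 = 0.4366 μm/a

r_corr = 0.437 μm/a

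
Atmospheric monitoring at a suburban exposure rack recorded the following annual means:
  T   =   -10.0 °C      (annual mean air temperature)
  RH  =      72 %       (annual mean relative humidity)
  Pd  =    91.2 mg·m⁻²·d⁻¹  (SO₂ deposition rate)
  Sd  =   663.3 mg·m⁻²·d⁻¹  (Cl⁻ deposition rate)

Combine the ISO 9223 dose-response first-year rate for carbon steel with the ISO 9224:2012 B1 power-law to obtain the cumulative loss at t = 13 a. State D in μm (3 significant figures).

carbon steel: T≤10 °C ⇒ hinge +0.150·(-10.0−10) = -3.0000
  Pd branch = 1.77·Pd^0.52·e^(0.02·RH+f) = 3.888 μm/a
  Sd branch = 0.102·Sd^0.62·e^(0.033·RH+0.04·T) = 41.33 μm/a
  sum: 3.888 + 41.33 → r_corr = 45.21 μm/a
Long-term exponent b (ISO 9224 Table 2, B1) = 0.523
  D(13) = 45.21 × 13^0.523 = 45.21 × 3.825 = 172.9 μm

D(13) = 173 μm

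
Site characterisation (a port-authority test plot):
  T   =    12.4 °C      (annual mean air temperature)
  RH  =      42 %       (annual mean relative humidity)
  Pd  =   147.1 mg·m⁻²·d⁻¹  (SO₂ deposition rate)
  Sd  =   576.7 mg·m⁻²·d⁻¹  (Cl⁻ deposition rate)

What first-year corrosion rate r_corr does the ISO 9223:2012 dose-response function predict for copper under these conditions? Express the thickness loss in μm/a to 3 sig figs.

copper: f(T) = -0.080·(T−10) [T>10 °C] = -0.1920
  SO₂ term: 0.0053·147.1^0.26·exp(0.059·42-0.1920) = 0.1908
  Sd branch = 0.01025·Sd^0.27·e^(0.036·RH+0.049·T) = 0.475 μm/a
  r_corr = 0.1908 + 0.475 = 0.6659 μm/a

r_corr = 0.666 μm/a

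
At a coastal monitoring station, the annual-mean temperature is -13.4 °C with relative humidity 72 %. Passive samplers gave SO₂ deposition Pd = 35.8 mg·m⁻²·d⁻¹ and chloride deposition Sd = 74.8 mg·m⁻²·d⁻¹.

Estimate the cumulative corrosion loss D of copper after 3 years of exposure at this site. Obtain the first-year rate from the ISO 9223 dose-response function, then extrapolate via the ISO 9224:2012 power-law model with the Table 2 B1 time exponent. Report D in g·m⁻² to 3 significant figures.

copper: T≤10 °C ⇒ hinge +0.126·(-13.4−10) = -2.9484
  Pd branch = 0.0053·Pd^0.26·e^(0.059·RH+f) = 0.04928 μm/a
  Sd branch = 0.01025·Sd^0.27·e^(0.036·RH+0.049·T) = 0.2276 μm/a
  sum: 0.04928 + 0.2276 → r_corr = 0.2769 μm/a
ISO 9224: D(t) = r_corr · t^b with b = 0.667 (copper, B1)
  D(3) = 0.2769 × 3^0.667 = 0.2769 × 2.081 = 0.5762 μm
  Mass loss = 0.5762 μm × 8.96 g/cm³ = 5.163 g·m⁻²

D(3) = 5.16 g·m⁻²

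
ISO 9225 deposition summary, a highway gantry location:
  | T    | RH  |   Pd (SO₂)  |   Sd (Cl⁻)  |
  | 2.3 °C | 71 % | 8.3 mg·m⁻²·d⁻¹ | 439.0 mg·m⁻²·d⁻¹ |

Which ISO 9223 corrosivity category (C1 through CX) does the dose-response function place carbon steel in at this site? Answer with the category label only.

carbon steel: T≤10 °C ⇒ hinge +0.150·(2.3−10) = -1.1550
  SO₂ term: 1.77·8.3^0.52·exp(0.02·71-1.1550) = 6.934
  Cl⁻ term: 0.102·439.0^0.62·exp(0.033·71+0.04·2.3) = 50.63
  sum: 6.934 + 50.63 → r_corr = 57.57 μm/a
Category bounds: 50…80 μm/a bracket r_corr ⇒ C4

C4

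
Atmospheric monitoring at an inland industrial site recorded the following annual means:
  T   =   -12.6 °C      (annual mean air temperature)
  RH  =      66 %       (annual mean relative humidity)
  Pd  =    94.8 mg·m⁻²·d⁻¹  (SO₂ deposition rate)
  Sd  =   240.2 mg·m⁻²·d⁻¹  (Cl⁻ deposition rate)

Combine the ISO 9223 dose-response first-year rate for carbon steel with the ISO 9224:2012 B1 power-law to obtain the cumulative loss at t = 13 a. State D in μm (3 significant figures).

carbon steel: temperature factor f = +0.150·(-22.6) = -3.3900
  sulphur-dioxide contribution → 2.382 μm/a
  chloride contribution → 16.28 μm/a
  total first-year rate 18.66 μm/a
Power-law: D(13) = r_corr · 13^0.523
  D(13) = 18.66 × 13^0.523 = 18.66 × 3.825 = 71.36 μm

D(13) = 71.4 μm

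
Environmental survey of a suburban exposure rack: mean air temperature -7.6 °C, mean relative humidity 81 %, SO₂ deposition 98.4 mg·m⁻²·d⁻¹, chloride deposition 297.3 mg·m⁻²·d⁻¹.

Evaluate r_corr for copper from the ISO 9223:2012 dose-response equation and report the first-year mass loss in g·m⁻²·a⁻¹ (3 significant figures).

r_corr = 7.47 g·m⁻²·a⁻¹

copper: temperature factor f = +0.126·(-17.6) = -2.2176
  Pd branch = 0.0053·Pd^0.26·e^(0.059·RH+f) = 0.2264 μm/a
  Sd branch = 0.01025·Sd^0.27·e^(0.036·RH+0.049·T) = 0.607 μm/a
  r_corr = 0.2264 + 0.607 = 0.8333 μm/a
Convert to mass loss: 0.8333 μm/a × 8.96 g/cm³ = 7.467 g·m⁻²·a⁻¹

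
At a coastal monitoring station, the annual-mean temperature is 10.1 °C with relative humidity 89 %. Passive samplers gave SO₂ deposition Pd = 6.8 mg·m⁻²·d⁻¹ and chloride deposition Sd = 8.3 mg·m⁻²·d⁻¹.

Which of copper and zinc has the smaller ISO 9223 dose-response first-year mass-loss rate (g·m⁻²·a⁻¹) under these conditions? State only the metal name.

copper: temperature factor f = -0.080·(0.1) = -0.0080
  Pd branch = 0.0053·Pd^0.26·e^(0.059·RH+f) = 1.651 μm/a
  Sd branch = 0.01025·Sd^0.27·e^(0.036·RH+0.049·T) = 0.7333 μm/a
  r_corr = 1.651 + 0.7333 = 2.384 μm/a
  mass loss = 2.384 μm/a × 8.96 g/cm³ = 21.36 g·m⁻²·a⁻¹
zinc: T>10 °C ⇒ hinge -0.071·(10.1−10) = -0.0071
  SO₂ term: 0.0129·6.8^0.44·exp(0.046·89-0.0071) = 1.786
  Sd branch = 0.0175·Sd^0.57·e^(0.008·RH+0.085·T) = 0.2812 μm/a
  r_corr = 1.786 + 0.2812 = 2.067 μm/a
  mass loss = 2.067 μm/a × 7.14 g/cm³ = 14.76 g·m⁻²·a⁻¹
Ordering by g·m⁻²·a⁻¹: copper (21.4) > zinc (14.8)

zinc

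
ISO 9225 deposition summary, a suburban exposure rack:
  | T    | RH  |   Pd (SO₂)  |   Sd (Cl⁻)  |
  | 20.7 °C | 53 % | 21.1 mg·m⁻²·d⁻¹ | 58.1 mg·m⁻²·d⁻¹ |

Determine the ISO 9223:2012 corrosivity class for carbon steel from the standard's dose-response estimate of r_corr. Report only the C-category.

C3

carbon steel: T>10 °C ⇒ hinge -0.054·(20.7−10) = -0.5778
  Pd branch = 1.77·Pd^0.52·e^(0.02·RH+f) = 14 μm/a
  Sd branch = 0.102·Sd^0.62·e^(0.033·RH+0.04·T) = 16.66 μm/a
  r_corr = 14 + 16.66 = 30.65 μm/a
30.7 μm/a falls in (25, 50] for carbon steel → category C3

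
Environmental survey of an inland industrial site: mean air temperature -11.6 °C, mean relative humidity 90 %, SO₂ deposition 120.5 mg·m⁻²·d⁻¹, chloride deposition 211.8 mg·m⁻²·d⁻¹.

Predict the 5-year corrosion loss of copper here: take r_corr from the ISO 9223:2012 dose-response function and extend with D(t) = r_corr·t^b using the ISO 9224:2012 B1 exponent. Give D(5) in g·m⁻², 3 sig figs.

copper: f(T) = +0.126·(T−10) [T≤10 °C] = -2.7216
  SO₂ term: 0.0053·120.5^0.26·exp(0.059·90-2.7216) = 0.2452
  Cl⁻ term: 0.01025·211.8^0.27·exp(0.036·90+0.049·-11.6) = 0.6295
  sum: 0.2452 + 0.6295 → r_corr = 0.8747 μm/a
ISO 9224: D(t) = r_corr · t^b with b = 0.667 (copper, B1)
  D(5) = 0.8747 × 5^0.667 = 0.8747 × 2.926 = 2.559 μm
  Mass loss = 2.559 μm × 8.96 g/cm³ = 22.93 g·m⁻²

D(5) = 22.9 g·m⁻²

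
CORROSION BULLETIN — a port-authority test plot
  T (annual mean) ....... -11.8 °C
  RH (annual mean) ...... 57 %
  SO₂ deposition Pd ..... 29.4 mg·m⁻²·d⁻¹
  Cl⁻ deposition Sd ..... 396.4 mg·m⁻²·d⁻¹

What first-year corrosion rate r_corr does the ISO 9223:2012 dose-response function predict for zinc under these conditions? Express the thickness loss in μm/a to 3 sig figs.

zinc: f(T) = +0.038·(T−10) [T≤10 °C] = -0.8284
  sulphur-dioxide contribution → 0.3433 μm/a
  chloride contribution → 0.3065 μm/a
  total first-year rate 0.6497 μm/a

r_corr = 0.650 μm/a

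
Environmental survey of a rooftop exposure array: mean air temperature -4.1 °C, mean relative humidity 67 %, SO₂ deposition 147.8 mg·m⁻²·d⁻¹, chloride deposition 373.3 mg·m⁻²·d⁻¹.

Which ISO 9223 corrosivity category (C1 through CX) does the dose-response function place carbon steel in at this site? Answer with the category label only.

carbon steel: f(T) = +0.150·(T−10) [T≤10 °C] = -2.1150
  sulphur-dioxide contribution → 10.96 μm/a
  chloride contribution → 31.07 μm/a
  total first-year rate 42.02 μm/a
42 μm/a falls in (25, 50] for carbon steel → category C3

C3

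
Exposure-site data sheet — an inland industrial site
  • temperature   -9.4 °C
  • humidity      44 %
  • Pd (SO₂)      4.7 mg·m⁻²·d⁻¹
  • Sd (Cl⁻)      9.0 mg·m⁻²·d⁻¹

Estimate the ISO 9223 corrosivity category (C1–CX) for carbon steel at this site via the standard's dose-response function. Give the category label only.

carbon steel: temperature factor f = +0.150·(-19.4) = -2.9100
  sulphur-dioxide contribution → 0.5198 μm/a
  chloride contribution → 1.168 μm/a
  ⇒ r_corr(carbon steel) = 1.688 μm/a
ISO 9223 Table 2 (carbon steel): 1.3 < 1.69 ≤ 25 μm/a ⇒ C2

C2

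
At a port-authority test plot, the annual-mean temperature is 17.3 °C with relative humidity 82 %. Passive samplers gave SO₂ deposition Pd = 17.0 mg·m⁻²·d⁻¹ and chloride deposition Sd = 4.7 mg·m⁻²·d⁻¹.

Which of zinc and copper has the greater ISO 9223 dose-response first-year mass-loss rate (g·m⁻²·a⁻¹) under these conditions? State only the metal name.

zinc: f(T) = -0.071·(T−10) [T>10 °C] = -0.5183
  sulphur-dioxide contribution → 1.162 μm/a
  chloride contribution → 0.3545 μm/a
  total first-year rate 1.516 μm/a
  mass loss = 1.516 μm/a × 7.14 g/cm³ = 10.83 g·m⁻²·a⁻¹
copper: T>10 °C ⇒ hinge -0.080·(17.3−10) = -0.5840
  sulphur-dioxide contribution → 0.7793 μm/a
  chloride contribution → 0.6956 μm/a
  ⇒ r_corr(copper) = 1.475 μm/a
  mass loss = 1.475 μm/a × 8.96 g/cm³ = 13.22 g·m⁻²·a⁻¹
Ordering by g·m⁻²·a⁻¹: copper (13.2) > zinc (10.8)

copper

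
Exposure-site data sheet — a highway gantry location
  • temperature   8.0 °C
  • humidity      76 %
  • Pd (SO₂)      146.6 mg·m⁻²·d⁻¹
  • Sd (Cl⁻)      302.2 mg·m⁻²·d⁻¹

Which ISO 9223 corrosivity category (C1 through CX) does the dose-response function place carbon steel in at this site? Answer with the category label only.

C5

carbon steel: f(T) = +0.150·(T−10) [T≤10 °C] = -0.3000
  sulphur-dioxide contribution → 80.21 μm/a
  chloride contribution → 59.51 μm/a
  total first-year rate 139.7 μm/a
140 μm/a falls in (80, 200] for carbon steel → category C5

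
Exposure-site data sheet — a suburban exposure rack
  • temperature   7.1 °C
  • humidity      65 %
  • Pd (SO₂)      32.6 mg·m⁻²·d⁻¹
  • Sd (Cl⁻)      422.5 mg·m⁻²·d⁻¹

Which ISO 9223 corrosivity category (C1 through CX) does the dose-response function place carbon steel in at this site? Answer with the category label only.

carbon steel: temperature factor f = +0.150·(-2.9) = -0.4350
  Pd branch = 1.77·Pd^0.52·e^(0.02·RH+f) = 25.73 μm/a
  Cl⁻ term: 0.102·422.5^0.62·exp(0.033·65+0.04·7.1) = 49.15
  r_corr = 25.73 + 49.15 = 74.88 μm/a
ISO 9223 Table 2 (carbon steel): 50 < 74.9 ≤ 80 μm/a ⇒ C4

C4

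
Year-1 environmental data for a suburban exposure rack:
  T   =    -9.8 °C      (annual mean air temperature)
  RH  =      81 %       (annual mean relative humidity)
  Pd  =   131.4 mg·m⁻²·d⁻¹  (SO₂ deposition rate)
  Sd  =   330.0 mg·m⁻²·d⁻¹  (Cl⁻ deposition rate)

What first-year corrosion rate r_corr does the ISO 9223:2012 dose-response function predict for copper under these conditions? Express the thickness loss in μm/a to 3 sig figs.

r_corr = 0.745 μm/a

copper: T≤10 °C ⇒ hinge +0.126·(-9.8−10) = -2.4948
  Pd branch = 0.0053·Pd^0.26·e^(0.059·RH+f) = 0.185 μm/a
  Cl⁻ term: 0.01025·330.0^0.27·exp(0.036·81+0.049·-9.8) = 0.5605
  r_corr = 0.185 + 0.5605 = 0.7455 μm/a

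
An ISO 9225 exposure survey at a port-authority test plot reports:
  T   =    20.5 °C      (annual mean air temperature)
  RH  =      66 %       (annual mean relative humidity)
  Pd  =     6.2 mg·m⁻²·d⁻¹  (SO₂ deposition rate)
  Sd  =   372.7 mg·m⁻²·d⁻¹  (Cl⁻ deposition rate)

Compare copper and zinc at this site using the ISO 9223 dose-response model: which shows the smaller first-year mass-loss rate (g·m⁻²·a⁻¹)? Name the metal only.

copper

copper: T>10 °C ⇒ hinge -0.080·(20.5−10) = -0.8400
  Pd branch = 0.0053·Pd^0.26·e^(0.059·RH+f) = 0.1806 μm/a
  Cl⁻ term: 0.01025·372.7^0.27·exp(0.036·66+0.049·20.5) = 1.49
  sum: 0.1806 + 1.49 → r_corr = 1.67 μm/a
  mass loss = 1.67 μm/a × 8.96 g/cm³ = 14.97 g·m⁻²·a⁻¹
zinc: temperature factor f = -0.071·(10.5) = -0.7455
  Pd branch = 0.0129·Pd^0.44·e^(0.046·RH+f) = 0.2844 μm/a
  Sd branch = 0.0175·Sd^0.57·e^(0.008·RH+0.085·T) = 4.952 μm/a
  r_corr = 0.2844 + 4.952 = 5.236 μm/a
  mass loss = 5.236 μm/a × 7.14 g/cm³ = 37.39 g·m⁻²·a⁻¹
Ordering by g·m⁻²·a⁻¹: zinc (37.4) > copper (15)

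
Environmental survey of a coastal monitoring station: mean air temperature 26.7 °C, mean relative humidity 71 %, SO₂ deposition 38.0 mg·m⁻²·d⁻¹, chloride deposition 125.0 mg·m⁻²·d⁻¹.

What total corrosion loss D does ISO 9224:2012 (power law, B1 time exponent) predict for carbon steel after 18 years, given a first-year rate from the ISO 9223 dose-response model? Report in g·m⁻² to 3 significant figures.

carbon steel: temperature factor f = -0.054·(16.7) = -0.9018
  Pd branch = 1.77·Pd^0.52·e^(0.02·RH+f) = 19.7 μm/a
  Sd branch = 0.102·Sd^0.62·e^(0.033·RH+0.04·T) = 61.67 μm/a
  r_corr = 19.7 + 61.67 = 81.37 μm/a
Long-term exponent b (ISO 9224 Table 2, B1) = 0.523
  D(18) = 81.37 × 18^0.523 = 81.37 × 4.534 = 369 μm
  Mass loss = 369 μm × 7.85 g/cm³ = 2896 g·m⁻²

D(18) = 2.90e+03 g·m⁻²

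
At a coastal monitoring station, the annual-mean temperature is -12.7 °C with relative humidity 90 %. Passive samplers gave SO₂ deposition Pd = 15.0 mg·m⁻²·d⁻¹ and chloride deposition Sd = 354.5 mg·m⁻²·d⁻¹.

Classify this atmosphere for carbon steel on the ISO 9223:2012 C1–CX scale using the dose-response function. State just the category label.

carbon steel: T≤10 °C ⇒ hinge +0.150·(-12.7−10) = -3.4050
  Pd branch = 1.77·Pd^0.52·e^(0.02·RH+f) = 1.454 μm/a
  Sd branch = 0.102·Sd^0.62·e^(0.033·RH+0.04·T) = 45.56 μm/a
  sum: 1.454 + 45.56 → r_corr = 47.01 μm/a
Category bounds: 25…50 μm/a bracket r_corr ⇒ C3

C3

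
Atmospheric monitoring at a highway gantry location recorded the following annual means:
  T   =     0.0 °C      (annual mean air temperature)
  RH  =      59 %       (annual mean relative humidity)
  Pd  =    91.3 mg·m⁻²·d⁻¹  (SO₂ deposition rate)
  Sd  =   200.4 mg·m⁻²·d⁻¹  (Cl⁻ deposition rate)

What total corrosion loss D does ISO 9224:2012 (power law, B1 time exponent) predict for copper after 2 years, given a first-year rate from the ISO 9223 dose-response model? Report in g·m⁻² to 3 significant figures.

D(2) = 7.35 g·m⁻²

copper: temperature factor f = +0.126·(-10.0) = -1.2600
  sulphur-dioxide contribution → 0.158 μm/a
  chloride contribution → 0.3587 μm/a
  ⇒ r_corr(copper) = 0.5166 μm/a
Power-law: D(2) = r_corr · 2^0.667
  D(2) = 0.5166 × 2^0.667 = 0.5166 × 1.588 = 0.8203 μm
  Mass loss = 0.8203 μm × 8.96 g/cm³ = 7.35 g·m⁻²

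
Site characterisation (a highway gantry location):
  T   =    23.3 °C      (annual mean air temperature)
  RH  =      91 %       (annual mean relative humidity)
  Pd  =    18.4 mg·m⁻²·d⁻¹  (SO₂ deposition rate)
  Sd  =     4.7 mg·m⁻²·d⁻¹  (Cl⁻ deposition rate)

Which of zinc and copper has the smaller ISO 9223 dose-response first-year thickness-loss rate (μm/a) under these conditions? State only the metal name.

zinc

zinc: T>10 °C ⇒ hinge -0.071·(23.3−10) = -0.9443
  Pd branch = 0.0129·Pd^0.44·e^(0.046·RH+f) = 1.188 μm/a
  Sd branch = 0.0175·Sd^0.57·e^(0.008·RH+0.085·T) = 0.6345 μm/a
  r_corr = 1.188 + 0.6345 = 1.823 μm/a
copper: temperature factor f = -0.080·(13.3) = -1.0640
  SO₂ term: 0.0053·18.4^0.26·exp(0.059·91-1.0640) = 0.8371
  Cl⁻ term: 0.01025·4.7^0.27·exp(0.036·91+0.049·23.3) = 1.291
  sum: 0.8371 + 1.291 → r_corr = 2.128 μm/a
Ordering by μm/a: copper (2.13) > zinc (1.82)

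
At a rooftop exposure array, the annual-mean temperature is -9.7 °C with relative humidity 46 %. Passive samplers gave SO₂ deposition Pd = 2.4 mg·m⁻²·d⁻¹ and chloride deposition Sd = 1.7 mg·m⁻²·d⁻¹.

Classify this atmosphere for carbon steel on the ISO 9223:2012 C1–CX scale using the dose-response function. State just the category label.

C1

carbon steel: temperature factor f = +0.150·(-19.7) = -2.9550
  sulphur-dioxide contribution → 0.3647 μm/a
  chloride contribution → 0.4388 μm/a
  total first-year rate 0.8034 μm/a
Category bounds: 0…1.3 μm/a bracket r_corr ⇒ C1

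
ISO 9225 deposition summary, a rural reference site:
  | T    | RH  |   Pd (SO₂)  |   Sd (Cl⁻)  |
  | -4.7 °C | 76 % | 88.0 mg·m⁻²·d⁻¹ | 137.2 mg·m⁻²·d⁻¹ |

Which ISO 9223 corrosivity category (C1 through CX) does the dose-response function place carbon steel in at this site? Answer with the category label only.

C3

carbon steel: f(T) = +0.150·(T−10) [T≤10 °C] = -2.2050
  Pd branch = 1.77·Pd^0.52·e^(0.02·RH+f) = 9.154 μm/a
  Sd branch = 0.102·Sd^0.62·e^(0.033·RH+0.04·T) = 21.94 μm/a
  r_corr = 9.154 + 21.94 = 31.1 μm/a
Category bounds: 25…50 μm/a bracket r_corr ⇒ C3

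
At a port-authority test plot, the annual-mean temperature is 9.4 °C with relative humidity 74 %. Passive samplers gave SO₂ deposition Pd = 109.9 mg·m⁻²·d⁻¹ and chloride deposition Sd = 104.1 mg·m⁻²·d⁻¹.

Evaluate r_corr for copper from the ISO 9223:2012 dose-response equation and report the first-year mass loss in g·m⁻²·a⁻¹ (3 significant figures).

r_corr = 19.1 g·m⁻²·a⁻¹

copper: T≤10 °C ⇒ hinge +0.126·(9.4−10) = -0.0756
  Pd branch = 0.0053·Pd^0.26·e^(0.059·RH+f) = 1.313 μm/a
  Cl⁻ term: 0.01025·104.1^0.27·exp(0.036·74+0.049·9.4) = 0.8174
  sum: 1.313 + 0.8174 → r_corr = 2.13 μm/a
Convert to mass loss: 2.13 μm/a × 8.96 g/cm³ = 19.09 g·m⁻²·a⁻¹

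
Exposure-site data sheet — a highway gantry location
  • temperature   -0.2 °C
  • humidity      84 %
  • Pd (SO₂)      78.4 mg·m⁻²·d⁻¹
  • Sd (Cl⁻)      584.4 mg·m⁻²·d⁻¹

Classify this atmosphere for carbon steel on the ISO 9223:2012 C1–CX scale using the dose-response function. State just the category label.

C5

carbon steel: T≤10 °C ⇒ hinge +0.150·(-0.2−10) = -1.5300
  Pd branch = 1.77·Pd^0.52·e^(0.02·RH+f) = 19.87 μm/a
  Sd branch = 0.102·Sd^0.62·e^(0.033·RH+0.04·T) = 84.01 μm/a
  r_corr = 19.87 + 84.01 = 103.9 μm/a
ISO 9223 Table 2 (carbon steel): 80 < 104 ≤ 200 μm/a ⇒ C5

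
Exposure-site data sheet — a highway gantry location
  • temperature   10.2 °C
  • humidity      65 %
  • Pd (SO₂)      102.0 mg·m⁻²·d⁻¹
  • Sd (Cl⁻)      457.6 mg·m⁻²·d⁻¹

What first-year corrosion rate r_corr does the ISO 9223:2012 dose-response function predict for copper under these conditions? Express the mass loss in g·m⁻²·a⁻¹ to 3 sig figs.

r_corr = 15.4 g·m⁻²·a⁻¹

copper: T>10 °C ⇒ hinge -0.080·(10.2−10) = -0.0160
  SO₂ term: 0.0053·102.0^0.26·exp(0.059·65-0.0160) = 0.8037
  Sd branch = 0.01025·Sd^0.27·e^(0.036·RH+0.049·T) = 0.917 μm/a
  r_corr = 0.8037 + 0.917 = 1.721 μm/a
Convert to mass loss: 1.721 μm/a × 8.96 g/cm³ = 15.42 g·m⁻²·a⁻¹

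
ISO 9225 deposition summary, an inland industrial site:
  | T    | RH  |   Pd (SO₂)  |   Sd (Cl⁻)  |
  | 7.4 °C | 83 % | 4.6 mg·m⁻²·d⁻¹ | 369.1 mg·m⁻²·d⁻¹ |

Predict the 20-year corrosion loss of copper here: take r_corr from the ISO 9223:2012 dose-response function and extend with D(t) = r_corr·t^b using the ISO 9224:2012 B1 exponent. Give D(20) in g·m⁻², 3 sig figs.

copper: T≤10 °C ⇒ hinge +0.126·(7.4−10) = -0.3276
  sulphur-dioxide contribution → 0.7604 μm/a
  chloride contribution → 1.442 μm/a
  ⇒ r_corr(copper) = 2.203 μm/a
Power-law: D(20) = r_corr · 20^0.667
  D(20) = 2.203 × 20^0.667 = 2.203 × 7.375 = 16.24 μm
  Mass loss = 16.24 μm × 8.96 g/cm³ = 145.6 g·m⁻²

D(20) = 146 g·m⁻²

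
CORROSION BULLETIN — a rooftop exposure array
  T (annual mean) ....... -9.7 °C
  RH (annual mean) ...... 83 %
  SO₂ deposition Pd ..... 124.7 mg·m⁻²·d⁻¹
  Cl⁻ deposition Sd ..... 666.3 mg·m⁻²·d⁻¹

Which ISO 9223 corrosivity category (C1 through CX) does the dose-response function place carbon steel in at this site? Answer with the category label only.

C4

carbon steel: f(T) = +0.150·(T−10) [T≤10 °C] = -2.9550
  SO₂ term: 1.77·124.7^0.52·exp(0.02·83-2.9550) = 5.962
  Sd branch = 0.102·Sd^0.62·e^(0.033·RH+0.04·T) = 60.3 μm/a
  sum: 5.962 + 60.3 → r_corr = 66.26 μm/a
Category bounds: 50…80 μm/a bracket r_corr ⇒ C4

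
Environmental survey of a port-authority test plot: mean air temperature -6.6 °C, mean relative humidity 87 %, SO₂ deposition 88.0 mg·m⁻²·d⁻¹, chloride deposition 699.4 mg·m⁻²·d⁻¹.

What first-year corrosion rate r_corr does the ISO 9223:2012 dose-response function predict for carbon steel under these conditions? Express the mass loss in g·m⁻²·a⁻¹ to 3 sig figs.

r_corr = 697 g·m⁻²·a⁻¹

carbon steel: f(T) = +0.150·(T−10) [T≤10 °C] = -2.4900
  SO₂ term: 1.77·88.0^0.52·exp(0.02·87-2.4900) = 8.578
  Cl⁻ term: 0.102·699.4^0.62·exp(0.033·87+0.04·-6.6) = 80.27
  sum: 8.578 + 80.27 → r_corr = 88.84 μm/a
Convert to mass loss: 88.84 μm/a × 7.85 g/cm³ = 697.4 g·m⁻²·a⁻¹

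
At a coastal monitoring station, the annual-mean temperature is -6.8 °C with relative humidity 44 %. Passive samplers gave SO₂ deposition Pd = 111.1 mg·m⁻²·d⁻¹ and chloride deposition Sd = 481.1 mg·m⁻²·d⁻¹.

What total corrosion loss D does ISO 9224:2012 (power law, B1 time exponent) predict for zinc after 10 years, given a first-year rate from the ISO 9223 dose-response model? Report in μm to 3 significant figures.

zinc: f(T) = +0.038·(T−10) [T≤10 °C] = -0.6384
  sulphur-dioxide contribution → 0.4097 μm/a
  chloride contribution → 0.4718 μm/a
  ⇒ r_corr(zinc) = 0.8815 μm/a
Long-term exponent b (ISO 9224 Table 2, B1) = 0.813
  D(10) = 0.8815 × 10^0.813 = 0.8815 × 6.501 = 5.731 μm

D(10) = 5.73 μm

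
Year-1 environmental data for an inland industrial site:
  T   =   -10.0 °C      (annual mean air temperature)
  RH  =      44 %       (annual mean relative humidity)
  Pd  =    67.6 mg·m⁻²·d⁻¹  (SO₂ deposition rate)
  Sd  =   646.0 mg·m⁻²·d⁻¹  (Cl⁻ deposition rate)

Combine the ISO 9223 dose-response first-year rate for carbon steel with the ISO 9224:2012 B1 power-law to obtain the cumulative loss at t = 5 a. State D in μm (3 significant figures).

D(5) = 41.9 μm

carbon steel: T≤10 °C ⇒ hinge +0.150·(-10.0−10) = -3.0000
  SO₂ term: 1.77·67.6^0.52·exp(0.02·44-3.0000) = 1.9
  Cl⁻ term: 0.102·646.0^0.62·exp(0.033·44+0.04·-10.0) = 16.14
  sum: 1.9 + 16.14 → r_corr = 18.04 μm/a
ISO 9224: D(t) = r_corr · t^b with b = 0.523 (carbon steel, B1)
  D(5) = 18.04 × 5^0.523 = 18.04 × 2.32 = 41.85 μm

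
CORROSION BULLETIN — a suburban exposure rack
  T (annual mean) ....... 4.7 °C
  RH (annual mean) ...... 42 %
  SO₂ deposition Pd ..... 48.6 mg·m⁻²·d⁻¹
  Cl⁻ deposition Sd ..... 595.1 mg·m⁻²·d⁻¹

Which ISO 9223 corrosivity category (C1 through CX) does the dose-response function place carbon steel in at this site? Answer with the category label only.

C3

carbon steel: temperature factor f = +0.150·(-5.3) = -0.7950
  SO₂ term: 1.77·48.6^0.52·exp(0.02·42-0.7950) = 13.95
  Cl⁻ term: 0.102·595.1^0.62·exp(0.033·42+0.04·4.7) = 25.85
  sum: 13.95 + 25.85 → r_corr = 39.8 μm/a
Category bounds: 25…50 μm/a bracket r_corr ⇒ C3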